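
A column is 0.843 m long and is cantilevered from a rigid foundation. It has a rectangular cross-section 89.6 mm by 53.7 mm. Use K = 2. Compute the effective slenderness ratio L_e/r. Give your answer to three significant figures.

λ ≈ 109

Buckling occurs about the weak axis: I_min = h·b³/12 with b = 53.7 mm (the shorter side).
I_min = 89.6×53.7³/12 = 1.156×10^6 mm⁴
A = 4.812×10^3 mm²;  r_min = √(I/A) = √(1.156×10^6/4.812×10^3) = 15.50 mm
L_e = K·L = 2 × 0.843 m = 1.686 m = 1686.0 mm
λ = L_e / r_min = 1686.0 / 15.50 = 109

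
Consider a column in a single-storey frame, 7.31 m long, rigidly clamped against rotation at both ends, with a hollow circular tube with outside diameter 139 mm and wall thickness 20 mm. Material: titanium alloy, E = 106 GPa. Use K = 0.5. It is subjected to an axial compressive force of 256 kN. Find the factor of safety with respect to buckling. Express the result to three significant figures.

Inner diameter d_i = 139 − 2×20 = 99.00 mm
I = π(d_o⁴ − d_i⁴)/64 = π(139⁴ − 99.00⁴)/64 = 1.361×10^7 mm⁴
I = 1.361×10^7 mm⁴ = 1.361×10^-5 m⁴
Effective length L_e = K·L = 0.5 × 7.31 = 3.655 m
P_cr = π²EI / L_e² = π² × 106×10⁹ × 1.361×10^-5 / 3.655² = 1.066×10^6 N
Factor of safety n = P_cr / P = 1065.8 / 256 = 4.16

n ≈ 4.16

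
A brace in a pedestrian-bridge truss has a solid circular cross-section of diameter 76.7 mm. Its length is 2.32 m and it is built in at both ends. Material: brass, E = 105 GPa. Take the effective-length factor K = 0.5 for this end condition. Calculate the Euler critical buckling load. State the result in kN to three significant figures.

I = πd⁴/64 = π×76.7⁴/64 = 1.699×10^6 mm⁴
I = 1.699×10^6 mm⁴ = 1.699×10^-6 m⁴
Effective length L_e = K·L = 0.5 × 2.32 = 1.160 m
P_cr = π²EI / L_e² = π² × 105×10⁹ × 1.699×10^-6 / 1.160² = 1.308×10^6 N

P_cr ≈ 1310 kN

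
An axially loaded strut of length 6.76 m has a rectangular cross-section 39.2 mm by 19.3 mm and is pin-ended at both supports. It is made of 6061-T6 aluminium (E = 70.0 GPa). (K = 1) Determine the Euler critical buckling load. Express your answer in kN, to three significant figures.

P_cr ≈ 0.355 kN

Buckling occurs about the weak axis: I_min = h·b³/12 with b = 19.3 mm (the shorter side).
I_min = 39.2×19.3³/12 = 2.348×10^4 mm⁴
I = 2.348×10^4 mm⁴ = 2.348×10^-8 m⁴
Effective length L_e = K·L = 1 × 6.76 = 6.760 m
P_cr = π²EI / L_e² = π² × 70.0×10⁹ × 2.348×10^-8 / 6.760² = 355.0 N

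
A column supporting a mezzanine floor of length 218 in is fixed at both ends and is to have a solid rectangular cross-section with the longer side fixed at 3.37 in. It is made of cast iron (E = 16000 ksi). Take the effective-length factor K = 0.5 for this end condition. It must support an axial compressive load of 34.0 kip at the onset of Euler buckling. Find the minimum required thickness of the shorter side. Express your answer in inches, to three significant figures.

b ≈ 2.09 in

L_e = K·L = 0.5 × 218 = 109.0 in
Required I = P_cr·L_e²/(π²E) = 3.400×10^4 × 109.0² / (π² × 1.60×10^7) = 2.558 in⁴
Rectangle, weak axis: I_min = h·b³/12 with h = 3.37 in fixed  ⇒  b = (12I/h)^(1/3) = 2.09 in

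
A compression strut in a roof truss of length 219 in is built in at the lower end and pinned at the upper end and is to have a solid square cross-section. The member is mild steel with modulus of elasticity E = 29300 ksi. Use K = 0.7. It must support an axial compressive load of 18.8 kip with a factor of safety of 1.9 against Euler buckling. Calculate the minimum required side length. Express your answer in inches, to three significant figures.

a ≈ 2.43 in

Required P_cr = n·P = 1.9 × 18.8 = 35.72 kip
L_e = K·L = 0.7 × 219 = 153.3 in
Required I = P_cr·L_e²/(π²E) = 3.572×10^4 × 153.3² / (π² × 2.93×10^7) = 2.903 in⁴
Solid square: I = a⁴/12  ⇒  a = (12I)^(1/4) = (12×2.903)^(1/4) = 2.43 in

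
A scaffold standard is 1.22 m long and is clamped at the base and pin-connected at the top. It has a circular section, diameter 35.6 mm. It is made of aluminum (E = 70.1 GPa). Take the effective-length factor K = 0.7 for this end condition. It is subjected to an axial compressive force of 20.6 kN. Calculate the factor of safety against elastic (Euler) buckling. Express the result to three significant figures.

I = πd⁴/64 = π×35.6⁴/64 = 7.884×10^4 mm⁴
I = 7.884×10^4 mm⁴ = 7.884×10^-8 m⁴
Effective length L_e = K·L = 0.7 × 1.22 = 0.8540 m
P_cr = π²EI / L_e² = π² × 70.1×10⁹ × 7.884×10^-8 / 0.8540² = 7.479×10^4 N
Factor of safety n = P_cr / P = 74.795 / 20.6 = 3.63

n ≈ 3.63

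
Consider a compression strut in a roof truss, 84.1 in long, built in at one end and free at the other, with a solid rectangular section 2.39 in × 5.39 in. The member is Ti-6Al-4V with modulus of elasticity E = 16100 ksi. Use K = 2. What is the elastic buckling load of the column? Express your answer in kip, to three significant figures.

P_cr ≈ 34.4 kip

Buckling occurs about the weak axis: I_min = h·b³/12 with b = 2.39 in (the shorter side).
I_min = 5.39×2.39³/12 = 6.132 in⁴
Effective length L_e = K·L = 2 × 84.1 = 168.2 in
P_cr = π²EI / L_e² = π² × 16100×10³ × 6.132 / 168.2² = 3.444×10^4 lb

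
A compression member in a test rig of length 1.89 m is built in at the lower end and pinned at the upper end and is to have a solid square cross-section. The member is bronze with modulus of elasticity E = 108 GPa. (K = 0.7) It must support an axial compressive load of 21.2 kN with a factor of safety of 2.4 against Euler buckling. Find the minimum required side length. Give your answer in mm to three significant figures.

Required P_cr = n·P = 2.4 × 21.2 = 50.88 kN
L_e = K·L = 0.7 × 1.89 = 1.323 m
Required I = P_cr·L_e²/(π²E) = 5.088×10^4 × 1.323² / (π² × 1.08×10^11) = 8.355×10^-8 m⁴
I_req = 8.355×10^4 mm⁴
Solid square: I = a⁴/12  ⇒  a = (12I)^(1/4) = (12×8.355×10^4)^(1/4) = 31.6 mm

a ≈ 31.6 mm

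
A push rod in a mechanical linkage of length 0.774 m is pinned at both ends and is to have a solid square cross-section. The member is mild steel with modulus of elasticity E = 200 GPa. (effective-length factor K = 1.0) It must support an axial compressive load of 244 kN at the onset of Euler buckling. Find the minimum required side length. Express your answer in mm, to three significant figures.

a ≈ 30.7 mm

L_e = K·L = 1 × 0.774 = 0.7740 m
Required I = P_cr·L_e²/(π²E) = 2.440×10^5 × 0.7740² / (π² × 2.00×10^11) = 7.405×10^-8 m⁴
I_req = 7.405×10^4 mm⁴
Solid square: I = a⁴/12  ⇒  a = (12I)^(1/4) = (12×7.405×10^4)^(1/4) = 30.7 mm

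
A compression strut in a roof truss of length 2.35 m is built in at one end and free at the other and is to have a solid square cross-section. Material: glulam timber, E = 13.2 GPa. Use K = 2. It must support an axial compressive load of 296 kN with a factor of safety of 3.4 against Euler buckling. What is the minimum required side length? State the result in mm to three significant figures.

Required P_cr = n·P = 3.4 × 296 = 1006 kN
L_e = K·L = 2 × 2.35 = 4.700 m
Required I = P_cr·L_e²/(π²E) = 1.006×10^6 × 4.700² / (π² × 1.32×10^10) = 1.706×10^-4 m⁴
I_req = 1.706×10^8 mm⁴
Solid square: I = a⁴/12  ⇒  a = (12I)^(1/4) = (12×1.706×10^8)^(1/4) = 213 mm

a ≈ 213 mm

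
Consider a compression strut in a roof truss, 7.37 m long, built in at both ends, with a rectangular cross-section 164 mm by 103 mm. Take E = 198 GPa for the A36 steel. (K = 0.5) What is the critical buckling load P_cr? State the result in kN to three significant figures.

P_cr ≈ 2150 kN

Buckling occurs about the weak axis: I_min = h·b³/12 with b = 103 mm (the shorter side).
I_min = 164×103³/12 = 1.493×10^7 mm⁴
I = 1.493×10^7 mm⁴ = 1.493×10^-5 m⁴
Effective length L_e = K·L = 0.5 × 7.37 = 3.685 m
P_cr = π²EI / L_e² = π² × 198×10⁹ × 1.493×10^-5 / 3.685² = 2.149×10^6 N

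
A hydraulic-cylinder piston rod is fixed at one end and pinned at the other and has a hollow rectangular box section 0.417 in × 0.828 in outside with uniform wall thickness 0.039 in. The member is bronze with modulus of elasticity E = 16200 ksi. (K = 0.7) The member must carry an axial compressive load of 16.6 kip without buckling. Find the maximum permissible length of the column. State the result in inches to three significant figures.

L_max ≈ 7.11 in

Inner dimensions: h_i = 0.828 − 2×0.039 = 0.7500 in, b_i = 0.417 − 2×0.039 = 0.3390 in
Weak-axis I_min = (h_o·b_o³ − h_i·b_i³)/12 with b_o = 0.417, b_i = 0.3390 in (shorter outer/inner sides).
I_min = (0.828×0.417³ − 0.7500×0.3390³)/12 = 2.568×10^-3 in⁴
At the buckling limit P_cr = P = 1.660×10^4 lb
From P_cr = π²EI/(K·L)²:  L = (1/K)·√(π²EI/P_cr) = (1/0.7)·√(π²×1.62×10^7×2.568×10^-3/1.660×10^4)
L = 7.11 in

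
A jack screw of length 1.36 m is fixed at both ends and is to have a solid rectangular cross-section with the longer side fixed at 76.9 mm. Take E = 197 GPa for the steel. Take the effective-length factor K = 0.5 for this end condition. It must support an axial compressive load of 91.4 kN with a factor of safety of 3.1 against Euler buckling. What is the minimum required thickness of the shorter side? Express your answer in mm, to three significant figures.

b ≈ 21.9 mm

Required P_cr = n·P = 3.1 × 91.4 = 283.3 kN
L_e = K·L = 0.5 × 1.36 = 0.6800 m
Required I = P_cr·L_e²/(π²E) = 2.833×10^5 × 0.6800² / (π² × 1.97×10^11) = 6.738×10^-8 m⁴
I_req = 6.738×10^4 mm⁴
Rectangle, weak axis: I_min = h·b³/12 with h = 76.9 mm fixed  ⇒  b = (12I/h)^(1/3) = 21.9 mm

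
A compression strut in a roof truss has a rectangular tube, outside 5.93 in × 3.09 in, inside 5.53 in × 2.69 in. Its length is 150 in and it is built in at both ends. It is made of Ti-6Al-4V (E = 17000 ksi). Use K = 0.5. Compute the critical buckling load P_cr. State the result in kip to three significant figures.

P_cr ≈ 167 kip

Weak-axis I_min = (h_o·b_o³ − h_i·b_i³)/12 with b_o = 3.09, b_i = 2.690 in (shorter outer/inner sides).
I_min = (5.93×3.09³ − 5.530×2.690³)/12 = 5.610 in⁴
Effective length L_e = K·L = 0.5 × 150 = 75.00 in
P_cr = π²EI / L_e² = π² × 17000×10³ × 5.610 / 75.00² = 1.673×10^5 lb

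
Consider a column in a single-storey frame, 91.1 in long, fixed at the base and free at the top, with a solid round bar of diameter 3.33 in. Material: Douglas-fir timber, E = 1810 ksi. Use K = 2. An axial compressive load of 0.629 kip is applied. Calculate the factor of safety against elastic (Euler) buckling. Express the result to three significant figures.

n ≈ 5.16

I = πd⁴/64 = π×3.33⁴/64 = 6.036 in⁴
Effective length L_e = K·L = 2 × 91.1 = 182.2 in
P_cr = π²EI / L_e² = π² × 1810×10³ × 6.036 / 182.2² = 3.248×10^3 lb
Factor of safety n = P_cr / P = 3.2481 / 0.629 = 5.16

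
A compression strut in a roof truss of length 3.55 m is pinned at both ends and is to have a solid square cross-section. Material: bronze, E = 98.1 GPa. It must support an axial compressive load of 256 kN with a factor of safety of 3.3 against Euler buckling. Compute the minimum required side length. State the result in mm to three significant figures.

a ≈ 107 mm

Required P_cr = n·P = 3.3 × 256 = 844.8 kN
L_e = K·L = 1 × 3.55 = 3.550 m
Required I = P_cr·L_e²/(π²E) = 8.448×10^5 × 3.550² / (π² × 9.81×10^10) = 1.100×10^-5 m⁴
I_req = 1.100×10^7 mm⁴
Solid square: I = a⁴/12  ⇒  a = (12I)^(1/4) = (12×1.100×10^7)^(1/4) = 107 mm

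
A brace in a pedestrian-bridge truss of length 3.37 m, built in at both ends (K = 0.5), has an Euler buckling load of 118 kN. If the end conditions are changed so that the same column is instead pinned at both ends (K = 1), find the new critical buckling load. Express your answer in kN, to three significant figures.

P_cr ≈ 29.5 kN

P_cr ∝ 1/K², so P_cr,new = P_cr,old × (K_old/K_new)² = 118 × (0.5/1)²
= 118 × 0.2500 = 29.5 kN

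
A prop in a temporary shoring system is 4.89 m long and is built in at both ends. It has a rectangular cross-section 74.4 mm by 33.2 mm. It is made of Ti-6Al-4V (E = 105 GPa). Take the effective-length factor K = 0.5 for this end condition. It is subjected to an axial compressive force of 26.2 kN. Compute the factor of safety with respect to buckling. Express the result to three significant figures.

Buckling occurs about the weak axis: I_min = h·b³/12 with b = 33.2 mm (the shorter side).
I_min = 74.4×33.2³/12 = 2.269×10^5 mm⁴
I = 2.269×10^5 mm⁴ = 2.269×10^-7 m⁴
Effective length L_e = K·L = 0.5 × 4.89 = 2.445 m
P_cr = π²EI / L_e² = π² × 105×10⁹ × 2.269×10^-7 / 2.445² = 3.933×10^4 N
Factor of safety n = P_cr / P = 39.331 / 26.2 = 1.50

n ≈ 1.50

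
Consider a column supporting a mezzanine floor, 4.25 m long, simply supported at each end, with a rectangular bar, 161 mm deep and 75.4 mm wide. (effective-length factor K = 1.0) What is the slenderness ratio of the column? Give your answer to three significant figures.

λ ≈ 195

For a rectangle r_min = b/√12 = 75.4/√12 = 21.77 mm
L_e = K·L = 1 × 4.25 m = 4.250 m = 4250.0 mm
λ = L_e / r_min = 4250.0 / 21.77 = 195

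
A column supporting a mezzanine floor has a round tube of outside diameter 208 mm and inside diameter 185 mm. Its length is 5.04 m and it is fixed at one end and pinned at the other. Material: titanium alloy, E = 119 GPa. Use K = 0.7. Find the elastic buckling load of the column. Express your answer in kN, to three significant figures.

P_cr ≈ 3240 kN

d_o = 208 mm, d_i = 185 mm
I = π(d_o⁴ − d_i⁴)/64 = π(208⁴ − 185.0⁴)/64 = 3.438×10^7 mm⁴
I = 3.438×10^7 mm⁴ = 3.438×10^-5 m⁴
Effective length L_e = K·L = 0.7 × 5.04 = 3.528 m
P_cr = π²EI / L_e² = π² × 119×10⁹ × 3.438×10^-5 / 3.528² = 3.244×10^6 N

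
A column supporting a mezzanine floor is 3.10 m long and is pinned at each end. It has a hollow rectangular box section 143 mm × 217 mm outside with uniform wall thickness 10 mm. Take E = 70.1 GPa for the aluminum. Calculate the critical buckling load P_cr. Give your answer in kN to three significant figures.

Inner dimensions: h_i = 217 − 2×10 = 197.0 mm, b_i = 143 − 2×10 = 123.0 mm
Weak-axis I_min = (h_o·b_o³ − h_i·b_i³)/12 with b_o = 143, b_i = 123.0 mm (shorter outer/inner sides).
I_min = (217×143³ − 197.0×123.0³)/12 = 2.233×10^7 mm⁴
I = 2.233×10^7 mm⁴ = 2.233×10^-5 m⁴
Effective length L_e = K·L = 1 × 3.10 = 3.100 m
P_cr = π²EI / L_e² = π² × 70.1×10⁹ × 2.233×10^-5 / 3.100² = 1.608×10^6 N

P_cr ≈ 1610 kN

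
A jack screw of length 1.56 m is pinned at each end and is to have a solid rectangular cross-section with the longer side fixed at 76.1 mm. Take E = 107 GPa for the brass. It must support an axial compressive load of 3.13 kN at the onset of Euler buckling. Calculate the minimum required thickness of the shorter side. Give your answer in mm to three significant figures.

b ≈ 10.4 mm

L_e = K·L = 1 × 1.56 = 1.560 m
Required I = P_cr·L_e²/(π²E) = 3.130×10^3 × 1.560² / (π² × 1.07×10^11) = 7.213×10^-9 m⁴
I_req = 7.213×10^3 mm⁴
Rectangle, weak axis: I_min = h·b³/12 with h = 76.1 mm fixed  ⇒  b = (12I/h)^(1/3) = 10.4 mm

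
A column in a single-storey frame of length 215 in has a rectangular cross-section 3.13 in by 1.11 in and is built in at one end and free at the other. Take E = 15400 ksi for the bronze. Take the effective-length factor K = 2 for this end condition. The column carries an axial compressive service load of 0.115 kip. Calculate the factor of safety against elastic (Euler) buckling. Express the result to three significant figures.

Buckling occurs about the weak axis: I_min = h·b³/12 with b = 1.11 in (the shorter side).
I_min = 3.13×1.11³/12 = 0.3567 in⁴
Effective length L_e = K·L = 2 × 215 = 430.0 in
P_cr = π²EI / L_e² = π² × 15400×10³ × 0.3567 / 430.0² = 293.2 lb
Factor of safety n = P_cr / P = 0.29323 / 0.115 = 2.55

n ≈ 2.55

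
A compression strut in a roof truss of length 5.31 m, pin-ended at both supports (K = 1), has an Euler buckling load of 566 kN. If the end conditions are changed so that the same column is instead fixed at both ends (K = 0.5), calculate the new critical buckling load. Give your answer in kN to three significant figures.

P_cr ≈ 2260 kN

P_cr ∝ 1/K², so P_cr,new = P_cr,old × (K_old/K_new)² = 566 × (1/0.5)²
= 566 × 4.000 = 2260 kN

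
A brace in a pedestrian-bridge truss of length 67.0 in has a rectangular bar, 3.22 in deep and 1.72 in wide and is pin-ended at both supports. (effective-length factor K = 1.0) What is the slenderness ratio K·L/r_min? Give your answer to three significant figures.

For a rectangle r_min = b/√12 = 1.72/√12 = 0.4965 in
L_e = K·L = 1 × 67.0 = 67.00 in
λ = L_e / r_min = 67.000 / 0.4965 = 135

λ ≈ 135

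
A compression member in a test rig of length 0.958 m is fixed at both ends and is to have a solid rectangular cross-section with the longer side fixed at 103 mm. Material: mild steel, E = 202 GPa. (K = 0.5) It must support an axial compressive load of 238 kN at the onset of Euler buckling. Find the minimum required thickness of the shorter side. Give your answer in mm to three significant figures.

L_e = K·L = 0.5 × 0.958 = 0.4790 m
Required I = P_cr·L_e²/(π²E) = 2.380×10^5 × 0.4790² / (π² × 2.02×10^11) = 2.739×10^-8 m⁴
I_req = 2.739×10^4 mm⁴
Rectangle, weak axis: I_min = h·b³/12 with h = 103 mm fixed  ⇒  b = (12I/h)^(1/3) = 14.7 mm

b ≈ 14.7 mm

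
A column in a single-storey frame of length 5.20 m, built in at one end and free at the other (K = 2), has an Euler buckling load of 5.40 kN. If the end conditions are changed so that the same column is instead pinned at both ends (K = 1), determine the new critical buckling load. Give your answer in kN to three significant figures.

P_cr ∝ 1/K², so P_cr,new = P_cr,old × (K_old/K_new)² = 5.40 × (2/1)²
= 5.40 × 4.000 = 21.6 kN

P_cr ≈ 21.6 kN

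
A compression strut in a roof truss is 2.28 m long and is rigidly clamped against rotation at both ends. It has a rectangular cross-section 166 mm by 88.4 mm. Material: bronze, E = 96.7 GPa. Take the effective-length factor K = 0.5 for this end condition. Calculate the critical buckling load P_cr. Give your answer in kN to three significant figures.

P_cr ≈ 7020 kN

Buckling occurs about the weak axis: I_min = h·b³/12 with b = 88.4 mm (the shorter side).
I_min = 166×88.4³/12 = 9.556×10^6 mm⁴
I = 9.556×10^6 mm⁴ = 9.556×10^-6 m⁴
Effective length L_e = K·L = 0.5 × 2.28 = 1.140 m
P_cr = π²EI / L_e² = π² × 96.7×10⁹ × 9.556×10^-6 / 1.140² = 7.018×10^6 N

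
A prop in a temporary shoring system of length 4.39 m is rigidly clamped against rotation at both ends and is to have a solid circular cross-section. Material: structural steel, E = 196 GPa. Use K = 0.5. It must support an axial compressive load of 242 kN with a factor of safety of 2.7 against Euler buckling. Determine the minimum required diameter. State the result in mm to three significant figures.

d ≈ 75.9 mm

Required P_cr = n·P = 2.7 × 242 = 653.4 kN
L_e = K·L = 0.5 × 4.39 = 2.195 m
Required I = P_cr·L_e²/(π²E) = 6.534×10^5 × 2.195² / (π² × 1.96×10^11) = 1.627×10^-6 m⁴
I_req = 1.627×10^6 mm⁴
Solid circle: I = πd⁴/64  ⇒  d = (64I/π)^(1/4) = (64×1.627×10^6/π)^(1/4) = 75.9 mm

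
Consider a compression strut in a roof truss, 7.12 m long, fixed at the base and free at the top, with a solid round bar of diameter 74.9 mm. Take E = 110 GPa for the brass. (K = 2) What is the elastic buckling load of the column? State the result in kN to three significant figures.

I = πd⁴/64 = π×74.9⁴/64 = 1.545×10^6 mm⁴
I = 1.545×10^6 mm⁴ = 1.545×10^-6 m⁴
Effective length L_e = K·L = 2 × 7.12 = 14.24 m
P_cr = π²EI / L_e² = π² × 110×10⁹ × 1.545×10^-6 / 14.24² = 8.271×10^3 N

P_cr ≈ 8.27 kN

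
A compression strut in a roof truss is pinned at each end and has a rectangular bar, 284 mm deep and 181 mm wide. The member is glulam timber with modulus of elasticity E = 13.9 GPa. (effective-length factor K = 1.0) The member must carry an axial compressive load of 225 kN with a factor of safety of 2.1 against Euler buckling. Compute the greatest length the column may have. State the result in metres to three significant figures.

Buckling occurs about the weak axis: I_min = h·b³/12 with b = 181 mm (the shorter side).
I_min = 284×181³/12 = 1.403×10^8 mm⁴
I = 1.403×10^-4 m⁴
Required critical load P_cr = n·P = 2.1 × 225 = 472.5 kN = 4.725×10^5 N
From P_cr = π²EI/(K·L)²:  L = (1/K)·√(π²EI/P_cr) = (1/1)·√(π²×1.39×10^10×1.403×10^-4/4.725×10^5)
L = 6.38 m

L_max ≈ 6.38 m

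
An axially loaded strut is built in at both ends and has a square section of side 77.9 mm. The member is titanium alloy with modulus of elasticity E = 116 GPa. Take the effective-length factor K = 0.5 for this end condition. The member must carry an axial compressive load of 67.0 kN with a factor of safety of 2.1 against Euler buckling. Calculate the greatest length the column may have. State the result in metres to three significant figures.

L_max ≈ 9.99 m

I = a⁴/12 = 77.9⁴/12 = 3.069×10^6 mm⁴
I = 3.069×10^-6 m⁴
Required critical load P_cr = n·P = 2.1 × 67.0 = 140.7 kN = 1.407×10^5 N
From P_cr = π²EI/(K·L)²:  L = (1/K)·√(π²EI/P_cr) = (1/0.5)·√(π²×1.16×10^11×3.069×10^-6/1.407×10^5)
L = 9.99 m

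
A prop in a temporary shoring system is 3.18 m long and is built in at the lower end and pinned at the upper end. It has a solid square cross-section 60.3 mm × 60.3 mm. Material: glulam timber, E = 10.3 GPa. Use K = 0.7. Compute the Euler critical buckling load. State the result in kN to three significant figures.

I = a⁴/12 = 60.3⁴/12 = 1.102×10^6 mm⁴
I = 1.102×10^6 mm⁴ = 1.102×10^-6 m⁴
Effective length L_e = K·L = 0.7 × 3.18 = 2.226 m
P_cr = π²EI / L_e² = π² × 10.3×10⁹ × 1.102×10^-6 / 2.226² = 2.260×10^4 N

P_cr ≈ 22.6 kN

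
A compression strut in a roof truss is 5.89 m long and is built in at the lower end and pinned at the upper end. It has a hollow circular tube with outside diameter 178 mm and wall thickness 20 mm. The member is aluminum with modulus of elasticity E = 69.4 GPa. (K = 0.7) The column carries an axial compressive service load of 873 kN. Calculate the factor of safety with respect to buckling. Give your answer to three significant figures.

Inner diameter d_i = 178 − 2×20 = 138.0 mm
I = π(d_o⁴ − d_i⁴)/64 = π(178⁴ − 138.0⁴)/64 = 3.147×10^7 mm⁴
I = 3.147×10^7 mm⁴ = 3.147×10^-5 m⁴
Effective length L_e = K·L = 0.7 × 5.89 = 4.123 m
P_cr = π²EI / L_e² = π² × 69.4×10⁹ × 3.147×10^-5 / 4.123² = 1.268×10^6 N
Factor of safety n = P_cr / P = 1268.2 / 873 = 1.45

n ≈ 1.45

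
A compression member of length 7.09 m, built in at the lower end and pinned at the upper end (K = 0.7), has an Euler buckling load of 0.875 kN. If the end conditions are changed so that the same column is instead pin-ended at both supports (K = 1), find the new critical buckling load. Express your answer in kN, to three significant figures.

P_cr ≈ 0.429 kN

P_cr ∝ 1/K², so P_cr,new = P_cr,old × (K_old/K_new)² = 0.875 × (0.7/1)²
= 0.875 × 0.4900 = 0.429 kN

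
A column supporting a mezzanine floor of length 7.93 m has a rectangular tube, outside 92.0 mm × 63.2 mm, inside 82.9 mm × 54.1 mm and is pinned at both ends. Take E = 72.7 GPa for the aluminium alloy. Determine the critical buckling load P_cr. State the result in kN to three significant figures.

P_cr ≈ 9.60 kN

Weak-axis I_min = (h_o·b_o³ − h_i·b_i³)/12 with b_o = 63.2, b_i = 54.10 mm (shorter outer/inner sides).
I_min = (92.0×63.2³ − 82.90×54.10³)/12 = 8.415×10^5 mm⁴
I = 8.415×10^5 mm⁴ = 8.415×10^-7 m⁴
Effective length L_e = K·L = 1 × 7.93 = 7.930 m
P_cr = π²EI / L_e² = π² × 72.7×10⁹ × 8.415×10^-7 / 7.930² = 9.601×10^3 N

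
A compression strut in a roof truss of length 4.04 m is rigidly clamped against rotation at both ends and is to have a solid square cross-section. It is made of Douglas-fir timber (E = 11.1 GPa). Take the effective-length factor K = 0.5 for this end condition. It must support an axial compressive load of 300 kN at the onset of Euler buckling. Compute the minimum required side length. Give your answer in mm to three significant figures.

L_e = K·L = 0.5 × 4.04 = 2.020 m
Required I = P_cr·L_e²/(π²E) = 3.000×10^5 × 2.020² / (π² × 1.11×10^10) = 1.117×10^-5 m⁴
I_req = 1.117×10^7 mm⁴
Solid square: I = a⁴/12  ⇒  a = (12I)^(1/4) = (12×1.117×10^7)^(1/4) = 108 mm

a ≈ 108 mm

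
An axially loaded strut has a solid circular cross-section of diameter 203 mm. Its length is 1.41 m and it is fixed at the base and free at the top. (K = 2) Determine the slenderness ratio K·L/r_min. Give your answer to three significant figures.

I = πd⁴/64 = π×203⁴/64 = 8.336×10^7 mm⁴
A = 3.237×10^4 mm²;  r_min = √(I/A) = √(8.336×10^7/3.237×10^4) = 50.75 mm
L_e = K·L = 2 × 1.41 m = 2.820 m = 2820.0 mm
λ = L_e / r_min = 2820.0 / 50.75 = 55.6

λ ≈ 55.6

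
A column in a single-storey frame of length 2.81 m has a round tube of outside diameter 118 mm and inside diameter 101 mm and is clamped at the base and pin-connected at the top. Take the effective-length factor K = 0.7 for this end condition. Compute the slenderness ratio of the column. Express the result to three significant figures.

λ ≈ 50.7

d_o = 118 mm, d_i = 101 mm
I = π(d_o⁴ − d_i⁴)/64 = π(118⁴ − 101.0⁴)/64 = 4.409×10^6 mm⁴
A = 2.924×10^3 mm²;  r_min = √(I/A) = √(4.409×10^6/2.924×10^3) = 38.83 mm
L_e = K·L = 0.7 × 2.81 m = 1.967 m = 1967.0 mm
λ = L_e / r_min = 1967.0 / 38.83 = 50.7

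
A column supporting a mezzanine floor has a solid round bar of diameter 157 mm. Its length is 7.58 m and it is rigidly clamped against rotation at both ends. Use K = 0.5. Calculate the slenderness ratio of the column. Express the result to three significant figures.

For a solid circle r = d/4 = 157/4 = 39.25 mm
L_e = K·L = 0.5 × 7.58 m = 3.790 m = 3790.0 mm
λ = L_e / r_min = 3790.0 / 39.25 = 96.6

λ ≈ 96.6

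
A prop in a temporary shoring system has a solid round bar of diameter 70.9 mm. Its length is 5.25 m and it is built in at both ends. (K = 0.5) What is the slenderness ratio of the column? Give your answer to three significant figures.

I = πd⁴/64 = π×70.9⁴/64 = 1.240×10^6 mm⁴
A = 3.948×10^3 mm²;  r_min = √(I/A) = √(1.240×10^6/3.948×10^3) = 17.73 mm
L_e = K·L = 0.5 × 5.25 m = 2.625 m = 2625.0 mm
λ = L_e / r_min = 2625.0 / 17.73 = 148

λ ≈ 148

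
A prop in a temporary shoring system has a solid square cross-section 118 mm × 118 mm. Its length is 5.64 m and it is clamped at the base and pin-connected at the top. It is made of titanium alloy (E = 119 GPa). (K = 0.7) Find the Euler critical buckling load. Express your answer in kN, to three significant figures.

P_cr ≈ 1220 kN

I = a⁴/12 = 118⁴/12 = 1.616×10^7 mm⁴
I = 1.616×10^7 mm⁴ = 1.616×10^-5 m⁴
Effective length L_e = K·L = 0.7 × 5.64 = 3.948 m
P_cr = π²EI / L_e² = π² × 119×10⁹ × 1.616×10^-5 / 3.948² = 1.217×10^6 N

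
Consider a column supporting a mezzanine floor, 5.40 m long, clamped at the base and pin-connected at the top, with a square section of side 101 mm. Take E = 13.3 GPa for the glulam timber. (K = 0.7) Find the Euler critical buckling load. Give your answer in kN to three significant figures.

I = a⁴/12 = 101⁴/12 = 8.672×10^6 mm⁴
I = 8.672×10^6 mm⁴ = 8.672×10^-6 m⁴
Effective length L_e = K·L = 0.7 × 5.40 = 3.780 m
P_cr = π²EI / L_e² = π² × 13.3×10⁹ × 8.672×10^-6 / 3.780² = 7.967×10^4 N

P_cr ≈ 79.7 kN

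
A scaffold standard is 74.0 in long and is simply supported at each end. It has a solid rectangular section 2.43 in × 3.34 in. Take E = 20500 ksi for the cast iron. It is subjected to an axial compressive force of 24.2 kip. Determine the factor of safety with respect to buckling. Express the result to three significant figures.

n ≈ 6.10

Buckling occurs about the weak axis: I_min = h·b³/12 with b = 2.43 in (the shorter side).
I_min = 3.34×2.43³/12 = 3.994 in⁴
Effective length L_e = K·L = 1 × 74.0 = 74.00 in
P_cr = π²EI / L_e² = π² × 20500×10³ × 3.994 / 74.00² = 1.476×10^5 lb
Factor of safety n = P_cr / P = 147.56 / 24.2 = 6.10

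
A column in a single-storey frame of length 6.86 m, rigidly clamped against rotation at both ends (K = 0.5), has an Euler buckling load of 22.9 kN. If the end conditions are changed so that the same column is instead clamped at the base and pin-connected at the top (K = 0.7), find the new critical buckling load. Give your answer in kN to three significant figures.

P_cr ≈ 11.7 kN

P_cr ∝ 1/K², so P_cr,new = P_cr,old × (K_old/K_new)² = 22.9 × (0.5/0.7)²
= 22.9 × 0.5102 = 11.7 kN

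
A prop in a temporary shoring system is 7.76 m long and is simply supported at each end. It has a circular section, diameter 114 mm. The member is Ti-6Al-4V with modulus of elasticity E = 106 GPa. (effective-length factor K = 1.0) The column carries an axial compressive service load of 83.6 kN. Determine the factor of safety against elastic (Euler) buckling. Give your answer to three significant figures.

I = πd⁴/64 = π×114⁴/64 = 8.291×10^6 mm⁴
I = 8.291×10^6 mm⁴ = 8.291×10^-6 m⁴
Effective length L_e = K·L = 1 × 7.76 = 7.760 m
P_cr = π²EI / L_e² = π² × 106×10⁹ × 8.291×10^-6 / 7.760² = 1.440×10^5 N
Factor of safety n = P_cr / P = 144.04 / 83.6 = 1.72

n ≈ 1.72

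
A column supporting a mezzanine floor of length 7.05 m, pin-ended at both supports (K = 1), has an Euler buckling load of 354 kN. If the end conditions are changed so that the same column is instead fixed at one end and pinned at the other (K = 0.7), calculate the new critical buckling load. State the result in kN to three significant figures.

P_cr ∝ 1/K², so P_cr,new = P_cr,old × (K_old/K_new)² = 354 × (1/0.7)²
= 354 × 2.041 = 722 kN

P_cr ≈ 722 kN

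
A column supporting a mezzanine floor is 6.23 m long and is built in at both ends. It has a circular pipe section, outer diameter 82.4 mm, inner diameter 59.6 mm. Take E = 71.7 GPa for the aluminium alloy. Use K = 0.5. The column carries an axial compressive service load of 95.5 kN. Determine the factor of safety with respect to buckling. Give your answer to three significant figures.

d_o = 82.4 mm, d_i = 59.6 mm
I = π(d_o⁴ − d_i⁴)/64 = π(82.4⁴ − 59.60⁴)/64 = 1.644×10^6 mm⁴
I = 1.644×10^6 mm⁴ = 1.644×10^-6 m⁴
Effective length L_e = K·L = 0.5 × 6.23 = 3.115 m
P_cr = π²EI / L_e² = π² × 71.7×10⁹ × 1.644×10^-6 / 3.115² = 1.199×10^5 N
Factor of safety n = P_cr / P = 119.87 / 95.5 = 1.26

n ≈ 1.26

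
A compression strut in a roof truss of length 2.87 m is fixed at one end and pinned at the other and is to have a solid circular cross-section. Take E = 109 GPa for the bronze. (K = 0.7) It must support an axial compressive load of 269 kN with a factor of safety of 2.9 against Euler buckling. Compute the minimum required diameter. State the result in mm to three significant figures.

Required P_cr = n·P = 2.9 × 269 = 780.1 kN
L_e = K·L = 0.7 × 2.87 = 2.009 m
Required I = P_cr·L_e²/(π²E) = 7.801×10^5 × 2.009² / (π² × 1.09×10^11) = 2.927×10^-6 m⁴
I_req = 2.927×10^6 mm⁴
Solid circle: I = πd⁴/64  ⇒  d = (64I/π)^(1/4) = (64×2.927×10^6/π)^(1/4) = 87.9 mm

d ≈ 87.9 mm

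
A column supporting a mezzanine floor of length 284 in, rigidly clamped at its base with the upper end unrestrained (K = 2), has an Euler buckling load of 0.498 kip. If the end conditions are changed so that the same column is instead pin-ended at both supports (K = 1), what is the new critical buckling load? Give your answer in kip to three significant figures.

P_cr ∝ 1/K², so P_cr,new = P_cr,old × (K_old/K_new)² = 0.498 × (2/1)²
= 0.498 × 4.000 = 1.99 kip

P_cr ≈ 1.99 kip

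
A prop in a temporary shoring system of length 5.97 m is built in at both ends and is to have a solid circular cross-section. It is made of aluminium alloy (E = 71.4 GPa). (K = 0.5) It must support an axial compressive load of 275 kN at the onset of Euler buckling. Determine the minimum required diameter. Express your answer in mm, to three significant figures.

d ≈ 91.7 mm

L_e = K·L = 0.5 × 5.97 = 2.985 m
Required I = P_cr·L_e²/(π²E) = 2.750×10^5 × 2.985² / (π² × 7.14×10^10) = 3.477×10^-6 m⁴
I_req = 3.477×10^6 mm⁴
Solid circle: I = πd⁴/64  ⇒  d = (64I/π)^(1/4) = (64×3.477×10^6/π)^(1/4) = 91.7 mm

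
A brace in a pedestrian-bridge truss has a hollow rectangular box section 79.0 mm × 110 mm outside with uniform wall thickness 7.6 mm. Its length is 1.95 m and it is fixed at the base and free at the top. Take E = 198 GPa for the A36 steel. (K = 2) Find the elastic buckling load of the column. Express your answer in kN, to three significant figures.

Inner dimensions: h_i = 110 − 2×7.6 = 94.80 mm, b_i = 79.0 − 2×7.6 = 63.80 mm
Weak-axis I_min = (h_o·b_o³ − h_i·b_i³)/12 with b_o = 79.0, b_i = 63.80 mm (shorter outer/inner sides).
I_min = (110×79.0³ − 94.80×63.80³)/12 = 2.468×10^6 mm⁴
I = 2.468×10^6 mm⁴ = 2.468×10^-6 m⁴
Effective length L_e = K·L = 2 × 1.95 = 3.900 m
P_cr = π²EI / L_e² = π² × 198×10⁹ × 2.468×10^-6 / 3.900² = 3.171×10^5 N

P_cr ≈ 317 kN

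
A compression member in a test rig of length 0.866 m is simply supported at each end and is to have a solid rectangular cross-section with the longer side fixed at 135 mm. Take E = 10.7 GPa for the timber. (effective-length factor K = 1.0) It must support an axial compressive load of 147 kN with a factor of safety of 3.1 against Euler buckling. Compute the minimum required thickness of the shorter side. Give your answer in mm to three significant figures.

b ≈ 66.0 mm

Required P_cr = n·P = 3.1 × 147 = 455.7 kN
L_e = K·L = 1 × 0.866 = 0.8660 m
Required I = P_cr·L_e²/(π²E) = 4.557×10^5 × 0.8660² / (π² × 1.07×10^10) = 3.236×10^-6 m⁴
I_req = 3.236×10^6 mm⁴
Rectangle, weak axis: I_min = h·b³/12 with h = 135 mm fixed  ⇒  b = (12I/h)^(1/3) = 66.0 mm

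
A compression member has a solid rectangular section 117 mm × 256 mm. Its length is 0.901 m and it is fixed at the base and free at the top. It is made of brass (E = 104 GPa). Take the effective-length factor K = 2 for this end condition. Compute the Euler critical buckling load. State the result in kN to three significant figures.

P_cr ≈ 10800 kN

Buckling occurs about the weak axis: I_min = h·b³/12 with b = 117 mm (the shorter side).
I_min = 256×117³/12 = 3.417×10^7 mm⁴
I = 3.417×10^7 mm⁴ = 3.417×10^-5 m⁴
Effective length L_e = K·L = 2 × 0.901 = 1.802 m
P_cr = π²EI / L_e² = π² × 104×10⁹ × 3.417×10^-5 / 1.802² = 1.080×10^7 N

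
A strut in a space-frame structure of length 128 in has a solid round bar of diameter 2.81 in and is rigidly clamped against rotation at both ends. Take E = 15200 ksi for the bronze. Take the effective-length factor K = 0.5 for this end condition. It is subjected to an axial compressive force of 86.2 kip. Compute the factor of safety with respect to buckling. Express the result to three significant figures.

n ≈ 1.30

I = πd⁴/64 = π×2.81⁴/64 = 3.061 in⁴
Effective length L_e = K·L = 0.5 × 128 = 64.00 in
P_cr = π²EI / L_e² = π² × 15200×10³ × 3.061 / 64.00² = 1.121×10^5 lb
Factor of safety n = P_cr / P = 112.09 / 86.2 = 1.30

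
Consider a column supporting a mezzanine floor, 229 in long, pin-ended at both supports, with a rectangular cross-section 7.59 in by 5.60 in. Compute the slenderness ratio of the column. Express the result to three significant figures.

For a rectangle r_min = b/√12 = 5.60/√12 = 1.617 in
L_e = K·L = 1 × 229 = 229.0 in
λ = L_e / r_min = 229.00 / 1.617 = 142

λ ≈ 142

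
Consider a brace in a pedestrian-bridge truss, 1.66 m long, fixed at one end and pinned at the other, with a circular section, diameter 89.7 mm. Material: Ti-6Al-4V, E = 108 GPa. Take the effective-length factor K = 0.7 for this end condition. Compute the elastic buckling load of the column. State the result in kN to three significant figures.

I = πd⁴/64 = π×89.7⁴/64 = 3.178×10^6 mm⁴
I = 3.178×10^6 mm⁴ = 3.178×10^-6 m⁴
Effective length L_e = K·L = 0.7 × 1.66 = 1.162 m
P_cr = π²EI / L_e² = π² × 108×10⁹ × 3.178×10^-6 / 1.162² = 2.509×10^6 N

P_cr ≈ 2510 kN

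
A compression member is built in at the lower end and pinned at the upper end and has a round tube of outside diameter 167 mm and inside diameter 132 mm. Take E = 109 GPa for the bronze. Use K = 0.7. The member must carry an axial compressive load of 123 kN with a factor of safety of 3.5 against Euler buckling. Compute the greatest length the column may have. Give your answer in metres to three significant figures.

d_o = 167 mm, d_i = 132 mm
I = π(d_o⁴ − d_i⁴)/64 = π(167⁴ − 132.0⁴)/64 = 2.328×10^7 mm⁴
I = 2.328×10^-5 m⁴
Required critical load P_cr = n·P = 3.5 × 123 = 430.5 kN = 4.305×10^5 N
From P_cr = π²EI/(K·L)²:  L = (1/K)·√(π²EI/P_cr) = (1/0.7)·√(π²×1.09×10^11×2.328×10^-5/4.305×10^5)
L = 10.9 m

L_max ≈ 10.9 m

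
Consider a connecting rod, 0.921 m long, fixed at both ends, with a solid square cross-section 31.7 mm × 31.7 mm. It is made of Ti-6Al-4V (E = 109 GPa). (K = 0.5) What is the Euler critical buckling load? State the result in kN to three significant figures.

I = a⁴/12 = 31.7⁴/12 = 8.415×10^4 mm⁴
I = 8.415×10^4 mm⁴ = 8.415×10^-8 m⁴
Effective length L_e = K·L = 0.5 × 0.921 = 0.4605 m
P_cr = π²EI / L_e² = π² × 109×10⁹ × 8.415×10^-8 / 0.4605² = 4.269×10^5 N

P_cr ≈ 427 kN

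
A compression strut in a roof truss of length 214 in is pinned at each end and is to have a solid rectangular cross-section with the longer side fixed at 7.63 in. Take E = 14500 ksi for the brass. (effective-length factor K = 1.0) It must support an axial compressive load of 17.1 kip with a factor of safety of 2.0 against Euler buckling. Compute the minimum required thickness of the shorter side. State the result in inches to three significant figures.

Required P_cr = n·P = 2.0 × 17.1 = 34.20 kip
L_e = K·L = 1 × 214 = 214.0 in
Required I = P_cr·L_e²/(π²E) = 3.420×10^4 × 214.0² / (π² × 1.45×10^7) = 10.94 in⁴
Rectangle, weak axis: I_min = h·b³/12 with h = 7.63 in fixed  ⇒  b = (12I/h)^(1/3) = 2.58 in

b ≈ 2.58 in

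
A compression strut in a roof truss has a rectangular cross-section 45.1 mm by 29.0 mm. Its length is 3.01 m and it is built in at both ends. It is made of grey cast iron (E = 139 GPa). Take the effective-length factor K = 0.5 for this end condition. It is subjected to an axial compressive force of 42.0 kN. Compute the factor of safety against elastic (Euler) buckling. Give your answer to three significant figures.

n ≈ 1.32

Buckling occurs about the weak axis: I_min = h·b³/12 with b = 29.0 mm (the shorter side).
I_min = 45.1×29.0³/12 = 9.166×10^4 mm⁴
I = 9.166×10^4 mm⁴ = 9.166×10^-8 m⁴
Effective length L_e = K·L = 0.5 × 3.01 = 1.505 m
P_cr = π²EI / L_e² = π² × 139×10⁹ × 9.166×10^-8 / 1.505² = 5.552×10^4 N
Factor of safety n = P_cr / P = 55.518 / 42.0 = 1.32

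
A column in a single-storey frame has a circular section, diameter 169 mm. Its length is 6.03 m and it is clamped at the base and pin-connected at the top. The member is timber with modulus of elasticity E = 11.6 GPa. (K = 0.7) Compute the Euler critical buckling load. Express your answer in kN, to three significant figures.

P_cr ≈ 257 kN

I = πd⁴/64 = π×169⁴/64 = 4.004×10^7 mm⁴
I = 4.004×10^7 mm⁴ = 4.004×10^-5 m⁴
Effective length L_e = K·L = 0.7 × 6.03 = 4.221 m
P_cr = π²EI / L_e² = π² × 11.6×10⁹ × 4.004×10^-5 / 4.221² = 2.573×10^5 N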